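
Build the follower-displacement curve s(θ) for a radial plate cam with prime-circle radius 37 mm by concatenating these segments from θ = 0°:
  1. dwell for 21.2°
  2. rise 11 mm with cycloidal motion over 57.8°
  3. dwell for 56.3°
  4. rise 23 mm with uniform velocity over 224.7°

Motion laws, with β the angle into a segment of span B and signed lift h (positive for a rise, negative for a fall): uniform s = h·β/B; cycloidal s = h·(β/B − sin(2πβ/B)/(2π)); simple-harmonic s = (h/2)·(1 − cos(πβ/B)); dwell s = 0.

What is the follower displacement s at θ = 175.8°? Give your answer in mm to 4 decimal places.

seg 1 [0°–21.2°] dwell: s stays 0.0000
seg 2 [21.2°–79°] cycloidal, h=11: full span → s += 11 → s = 11.0000
seg 3 [79°–135.3°] dwell: s stays 11.0000
seg 4 [135.3°–360°] uniform, h=23: θ=175.8° here. β=40.5, B=224.7. 23·40.5/224.7 = 4.1455 → s = 15.1455

15.1455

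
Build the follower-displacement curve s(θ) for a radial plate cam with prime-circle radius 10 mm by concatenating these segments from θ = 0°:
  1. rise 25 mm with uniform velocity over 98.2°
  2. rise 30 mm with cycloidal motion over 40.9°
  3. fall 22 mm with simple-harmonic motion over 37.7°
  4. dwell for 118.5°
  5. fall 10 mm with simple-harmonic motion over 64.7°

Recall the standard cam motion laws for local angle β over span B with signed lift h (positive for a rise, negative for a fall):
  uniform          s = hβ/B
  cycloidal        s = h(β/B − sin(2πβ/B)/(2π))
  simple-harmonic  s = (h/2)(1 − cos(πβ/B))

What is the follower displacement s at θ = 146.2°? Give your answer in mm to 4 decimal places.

seg 1 [0°–98.2°] uniform, h=25: full span → s += 25 → s = 25.0000
seg 2 [98.2°–139.1°] cycloidal, h=30: full span → s += 30 → s = 55.0000
seg 3 [139.1°–176.8°] simple-harmonic, h=-22: θ=146.2° here. β=7.1, B=37.7. -22/2·(1 − cos(π·0.1883)) = -1.8698 → s = 53.1302

53.1302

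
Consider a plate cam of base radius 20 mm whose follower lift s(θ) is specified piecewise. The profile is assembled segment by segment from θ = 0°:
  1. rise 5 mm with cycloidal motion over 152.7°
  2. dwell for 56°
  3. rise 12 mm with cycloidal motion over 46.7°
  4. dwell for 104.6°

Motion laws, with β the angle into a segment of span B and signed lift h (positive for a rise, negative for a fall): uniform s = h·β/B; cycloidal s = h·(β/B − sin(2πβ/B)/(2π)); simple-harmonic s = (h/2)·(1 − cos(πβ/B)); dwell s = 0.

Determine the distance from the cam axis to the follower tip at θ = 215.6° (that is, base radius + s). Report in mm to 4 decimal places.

seg 1 [0°–152.7°] cycloidal, h=5: full span → s += 5 → s = 5.0000
seg 2 [152.7°–208.7°] dwell: s stays 5.0000
seg 3 [208.7°–255.4°] cycloidal, h=12: θ=215.6° here. β=6.9, B=46.7. 12·(0.1478 − sin(2π·0.1478)/(2π)) = 0.2439 → s = 5.2439
radial distance = base radius + s = 20 + 5.2439 = 25.2439

25.2439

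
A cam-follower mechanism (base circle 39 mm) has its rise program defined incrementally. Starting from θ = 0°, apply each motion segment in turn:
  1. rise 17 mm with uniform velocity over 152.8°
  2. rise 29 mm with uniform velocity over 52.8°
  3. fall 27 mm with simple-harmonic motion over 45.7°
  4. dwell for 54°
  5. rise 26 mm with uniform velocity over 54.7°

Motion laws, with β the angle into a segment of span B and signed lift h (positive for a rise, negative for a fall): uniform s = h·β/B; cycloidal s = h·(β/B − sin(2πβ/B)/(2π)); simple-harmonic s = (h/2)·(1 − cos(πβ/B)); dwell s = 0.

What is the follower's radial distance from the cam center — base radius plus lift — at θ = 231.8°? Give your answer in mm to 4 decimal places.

seg 1 [0°–152.8°] uniform, h=17: full span → s += 17 → s = 17.0000
seg 2 [152.8°–205.6°] uniform, h=29: full span → s += 29 → s = 46.0000
seg 3 [205.6°–251.3°] simple-harmonic, h=-27: θ=231.8° here. β=26.2, B=45.7. -27/2·(1 − cos(π·0.5733)) = -16.5815 → s = 29.4185
radial distance = base radius + s = 39 + 29.4185 = 68.4185

68.4185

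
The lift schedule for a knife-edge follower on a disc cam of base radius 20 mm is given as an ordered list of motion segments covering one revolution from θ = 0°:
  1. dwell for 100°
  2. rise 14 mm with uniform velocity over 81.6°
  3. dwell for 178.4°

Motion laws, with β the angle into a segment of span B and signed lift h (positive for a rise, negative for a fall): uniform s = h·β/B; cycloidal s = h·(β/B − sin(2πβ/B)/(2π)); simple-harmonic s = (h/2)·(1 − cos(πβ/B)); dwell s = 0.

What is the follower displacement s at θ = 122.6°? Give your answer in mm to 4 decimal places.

seg 1 [0°–100°] dwell: s stays 0.0000
seg 2 [100°–181.6°] uniform, h=14: θ=122.6° here. β=22.6, B=81.6. 14·22.6/81.6 = 3.8775 → s = 3.8775

3.8775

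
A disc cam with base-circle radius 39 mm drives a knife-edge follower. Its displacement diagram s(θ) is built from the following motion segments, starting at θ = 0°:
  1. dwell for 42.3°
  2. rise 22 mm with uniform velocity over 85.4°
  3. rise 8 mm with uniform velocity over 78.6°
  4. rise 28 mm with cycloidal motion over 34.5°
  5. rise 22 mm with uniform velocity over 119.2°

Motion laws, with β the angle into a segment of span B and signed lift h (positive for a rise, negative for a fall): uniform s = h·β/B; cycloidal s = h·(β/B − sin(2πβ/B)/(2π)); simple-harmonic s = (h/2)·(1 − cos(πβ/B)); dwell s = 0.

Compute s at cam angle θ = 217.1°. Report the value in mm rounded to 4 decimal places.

seg 1 [0°–42.3°] dwell: s stays 0.0000
seg 2 [42.3°–127.7°] uniform, h=22: full span → s += 22 → s = 22.0000
seg 3 [127.7°–206.3°] uniform, h=8: full span → s += 8 → s = 30.0000
seg 4 [206.3°–240.8°] cycloidal, h=28: θ=217.1° here. β=10.8, B=34.5. 28·(0.3130 − sin(2π·0.3130)/(2π)) = 4.6539 → s = 34.6539

34.6539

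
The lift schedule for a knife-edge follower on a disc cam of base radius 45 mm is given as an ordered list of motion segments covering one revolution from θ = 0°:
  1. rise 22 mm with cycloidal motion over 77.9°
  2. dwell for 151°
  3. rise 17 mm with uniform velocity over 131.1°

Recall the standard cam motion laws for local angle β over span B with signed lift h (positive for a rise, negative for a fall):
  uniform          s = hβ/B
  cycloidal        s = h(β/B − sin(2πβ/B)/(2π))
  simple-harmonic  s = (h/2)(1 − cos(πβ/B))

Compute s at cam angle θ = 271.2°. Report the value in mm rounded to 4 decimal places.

seg 1 [0°–77.9°] cycloidal, h=22: full span → s += 22 → s = 22.0000
seg 2 [77.9°–228.9°] dwell: s stays 22.0000
seg 3 [228.9°–360°] uniform, h=17: θ=271.2° here. β=42.3, B=131.1. 17·42.3/131.1 = 5.4851 → s = 27.4851

27.4851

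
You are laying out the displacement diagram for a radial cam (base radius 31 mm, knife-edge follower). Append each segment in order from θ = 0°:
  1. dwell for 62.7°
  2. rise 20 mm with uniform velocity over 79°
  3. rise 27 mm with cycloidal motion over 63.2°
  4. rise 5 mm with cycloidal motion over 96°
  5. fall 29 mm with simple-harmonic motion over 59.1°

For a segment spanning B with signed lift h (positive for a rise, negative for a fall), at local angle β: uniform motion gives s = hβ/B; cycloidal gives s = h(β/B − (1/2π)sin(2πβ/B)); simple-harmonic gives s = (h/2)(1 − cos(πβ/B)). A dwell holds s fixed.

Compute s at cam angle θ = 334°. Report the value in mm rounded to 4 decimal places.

seg 1 [0°–62.7°] dwell: s stays 0.0000
seg 2 [62.7°–141.7°] uniform, h=20: full span → s += 20 → s = 20.0000
seg 3 [141.7°–204.9°] cycloidal, h=27: full span → s += 27 → s = 47.0000
seg 4 [204.9°–300.9°] cycloidal, h=5: full span → s += 5 → s = 52.0000
seg 5 [300.9°–360°] simple-harmonic, h=-29: θ=334° here. β=33.1, B=59.1. -29/2·(1 − cos(π·0.5601)) = -17.2201 → s = 34.7799

34.7799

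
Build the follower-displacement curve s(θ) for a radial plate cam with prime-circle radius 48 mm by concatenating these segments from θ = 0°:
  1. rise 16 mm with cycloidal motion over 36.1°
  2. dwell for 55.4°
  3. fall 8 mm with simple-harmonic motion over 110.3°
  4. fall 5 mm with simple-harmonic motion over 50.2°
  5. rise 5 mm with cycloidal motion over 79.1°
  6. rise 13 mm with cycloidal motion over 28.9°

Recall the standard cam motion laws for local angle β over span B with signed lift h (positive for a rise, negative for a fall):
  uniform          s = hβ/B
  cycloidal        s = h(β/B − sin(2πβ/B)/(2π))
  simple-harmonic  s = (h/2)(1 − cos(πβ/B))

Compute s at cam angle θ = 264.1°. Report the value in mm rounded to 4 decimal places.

seg 1 [0°–36.1°] cycloidal, h=16: full span → s += 16 → s = 16.0000
seg 2 [36.1°–91.5°] dwell: s stays 16.0000
seg 3 [91.5°–201.8°] simple-harmonic, h=-8: full span → s += -8 → s = 8.0000
seg 4 [201.8°–252°] simple-harmonic, h=-5: full span → s += -5 → s = 3.0000
seg 5 [252°–331.1°] cycloidal, h=5: θ=264.1° here. β=12.1, B=79.1. 5·(0.1530 − sin(2π·0.1530)/(2π)) = 0.1124 → s = 3.1124

3.1124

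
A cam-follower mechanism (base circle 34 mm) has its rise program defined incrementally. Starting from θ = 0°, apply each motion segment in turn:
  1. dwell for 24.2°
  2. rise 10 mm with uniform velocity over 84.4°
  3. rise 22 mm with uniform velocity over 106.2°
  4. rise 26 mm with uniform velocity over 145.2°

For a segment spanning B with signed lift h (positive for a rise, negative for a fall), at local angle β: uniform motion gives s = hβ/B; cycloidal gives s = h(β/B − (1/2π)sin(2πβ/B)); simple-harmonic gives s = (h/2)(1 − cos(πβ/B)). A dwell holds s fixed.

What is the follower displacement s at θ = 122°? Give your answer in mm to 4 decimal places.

seg 1 [0°–24.2°] dwell: s stays 0.0000
seg 2 [24.2°–108.6°] uniform, h=10: full span → s += 10 → s = 10.0000
seg 3 [108.6°–214.8°] uniform, h=22: θ=122° here. β=13.4, B=106.2. 22·13.4/106.2 = 2.7759 → s = 12.7759

12.7759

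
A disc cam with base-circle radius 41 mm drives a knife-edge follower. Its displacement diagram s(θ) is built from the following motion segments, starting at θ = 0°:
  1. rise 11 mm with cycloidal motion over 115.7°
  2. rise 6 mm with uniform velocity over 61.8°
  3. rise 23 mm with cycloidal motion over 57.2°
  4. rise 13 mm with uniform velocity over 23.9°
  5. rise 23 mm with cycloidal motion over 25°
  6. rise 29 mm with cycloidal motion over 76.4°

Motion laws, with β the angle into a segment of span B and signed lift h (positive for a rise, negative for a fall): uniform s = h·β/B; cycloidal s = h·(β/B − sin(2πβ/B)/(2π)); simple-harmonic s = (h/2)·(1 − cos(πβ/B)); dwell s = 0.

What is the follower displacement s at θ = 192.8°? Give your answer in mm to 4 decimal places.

seg 1 [0°–115.7°] cycloidal, h=11: full span → s += 11 → s = 11.0000
seg 2 [115.7°–177.5°] uniform, h=6: full span → s += 6 → s = 17.0000
seg 3 [177.5°–234.7°] cycloidal, h=23: θ=192.8° here. β=15.3, B=57.2. 23·(0.2675 − sin(2π·0.2675)/(2π)) = 2.5136 → s = 19.5136

19.5136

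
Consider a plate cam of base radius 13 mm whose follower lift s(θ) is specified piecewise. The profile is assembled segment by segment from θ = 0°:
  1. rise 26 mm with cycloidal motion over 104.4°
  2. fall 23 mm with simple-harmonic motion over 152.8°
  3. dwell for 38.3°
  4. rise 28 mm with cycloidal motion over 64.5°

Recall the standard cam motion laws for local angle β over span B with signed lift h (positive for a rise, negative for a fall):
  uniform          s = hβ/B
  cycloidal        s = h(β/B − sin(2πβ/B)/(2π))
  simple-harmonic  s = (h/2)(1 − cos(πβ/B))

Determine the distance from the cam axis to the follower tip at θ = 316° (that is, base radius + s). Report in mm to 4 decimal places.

seg 1 [0°–104.4°] cycloidal, h=26: full span → s += 26 → s = 26.0000
seg 2 [104.4°–257.2°] simple-harmonic, h=-23: full span → s += -23 → s = 3.0000
seg 3 [257.2°–295.5°] dwell: s stays 3.0000
seg 4 [295.5°–360°] cycloidal, h=28: θ=316° here. β=20.5, B=64.5. 28·(0.3178 − sin(2π·0.3178)/(2π)) = 4.8415 → s = 7.8415
radial distance = base radius + s = 13 + 7.8415 = 20.8415

20.8415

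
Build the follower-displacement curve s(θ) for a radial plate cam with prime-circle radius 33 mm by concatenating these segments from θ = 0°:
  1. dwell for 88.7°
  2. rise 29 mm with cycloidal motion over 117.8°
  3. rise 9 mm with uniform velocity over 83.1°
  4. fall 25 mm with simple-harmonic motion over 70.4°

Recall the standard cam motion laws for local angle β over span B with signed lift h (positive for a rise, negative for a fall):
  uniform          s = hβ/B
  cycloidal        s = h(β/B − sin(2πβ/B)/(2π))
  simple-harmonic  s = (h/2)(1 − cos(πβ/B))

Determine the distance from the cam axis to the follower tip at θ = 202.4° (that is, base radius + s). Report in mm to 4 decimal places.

seg 1 [0°–88.7°] dwell: s stays 0.0000
seg 2 [88.7°–206.5°] cycloidal, h=29: θ=202.4° here. β=113.7, B=117.8. 29·(0.9652 − sin(2π·0.9652)/(2π)) = 28.9920 → s = 28.9920
radial distance = base radius + s = 33 + 28.9920 = 61.9920

61.9920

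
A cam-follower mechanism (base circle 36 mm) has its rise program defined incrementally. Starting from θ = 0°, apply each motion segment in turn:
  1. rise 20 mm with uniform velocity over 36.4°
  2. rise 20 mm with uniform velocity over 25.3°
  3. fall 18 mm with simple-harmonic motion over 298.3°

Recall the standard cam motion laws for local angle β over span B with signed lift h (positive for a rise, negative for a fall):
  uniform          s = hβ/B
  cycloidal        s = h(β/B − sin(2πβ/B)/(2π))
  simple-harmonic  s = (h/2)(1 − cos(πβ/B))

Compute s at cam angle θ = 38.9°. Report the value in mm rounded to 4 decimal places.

seg 1 [0°–36.4°] uniform, h=20: full span → s += 20 → s = 20.0000
seg 2 [36.4°–61.7°] uniform, h=20: θ=38.9° here. β=2.5, B=25.3. 20·2.5/25.3 = 1.9763 → s = 21.9763

21.9763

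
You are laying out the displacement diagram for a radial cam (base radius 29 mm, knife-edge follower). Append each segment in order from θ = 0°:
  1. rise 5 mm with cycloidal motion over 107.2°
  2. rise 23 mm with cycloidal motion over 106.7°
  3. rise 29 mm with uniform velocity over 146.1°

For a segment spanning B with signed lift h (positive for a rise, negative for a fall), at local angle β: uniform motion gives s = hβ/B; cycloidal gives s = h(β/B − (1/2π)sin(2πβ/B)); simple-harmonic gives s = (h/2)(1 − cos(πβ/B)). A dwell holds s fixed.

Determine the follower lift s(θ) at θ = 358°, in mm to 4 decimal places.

seg 1 [0°–107.2°] cycloidal, h=5: full span → s += 5 → s = 5.0000
seg 2 [107.2°–213.9°] cycloidal, h=23: full span → s += 23 → s = 28.0000
seg 3 [213.9°–360°] uniform, h=29: θ=358° here. β=144.1, B=146.1. 29·144.1/146.1 = 28.6030 → s = 56.6030

56.6030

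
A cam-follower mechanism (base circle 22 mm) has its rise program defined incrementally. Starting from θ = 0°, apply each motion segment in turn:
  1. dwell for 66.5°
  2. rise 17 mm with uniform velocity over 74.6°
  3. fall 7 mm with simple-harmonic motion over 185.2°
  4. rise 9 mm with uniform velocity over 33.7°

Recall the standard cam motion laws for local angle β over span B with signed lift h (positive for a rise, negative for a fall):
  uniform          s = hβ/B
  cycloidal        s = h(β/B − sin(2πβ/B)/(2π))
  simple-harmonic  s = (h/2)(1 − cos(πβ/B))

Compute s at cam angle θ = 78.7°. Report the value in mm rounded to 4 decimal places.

seg 1 [0°–66.5°] dwell: s stays 0.0000
seg 2 [66.5°–141.1°] uniform, h=17: θ=78.7° here. β=12.2, B=74.6. 17·12.2/74.6 = 2.7802 → s = 2.7802

2.7802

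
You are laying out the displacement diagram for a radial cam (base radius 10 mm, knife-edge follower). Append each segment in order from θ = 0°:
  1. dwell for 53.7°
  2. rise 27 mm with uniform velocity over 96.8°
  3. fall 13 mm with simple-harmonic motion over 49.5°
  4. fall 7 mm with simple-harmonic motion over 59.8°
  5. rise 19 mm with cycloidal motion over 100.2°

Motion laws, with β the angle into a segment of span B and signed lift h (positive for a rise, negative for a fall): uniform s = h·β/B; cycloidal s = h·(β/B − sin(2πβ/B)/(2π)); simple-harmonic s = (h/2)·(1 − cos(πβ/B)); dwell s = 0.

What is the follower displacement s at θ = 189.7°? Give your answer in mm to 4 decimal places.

seg 1 [0°–53.7°] dwell: s stays 0.0000
seg 2 [53.7°–150.5°] uniform, h=27: full span → s += 27 → s = 27.0000
seg 3 [150.5°–200°] simple-harmonic, h=-13: θ=189.7° here. β=39.2, B=49.5. -13/2·(1 − cos(π·0.7919)) = -11.6599 → s = 15.3401

15.3401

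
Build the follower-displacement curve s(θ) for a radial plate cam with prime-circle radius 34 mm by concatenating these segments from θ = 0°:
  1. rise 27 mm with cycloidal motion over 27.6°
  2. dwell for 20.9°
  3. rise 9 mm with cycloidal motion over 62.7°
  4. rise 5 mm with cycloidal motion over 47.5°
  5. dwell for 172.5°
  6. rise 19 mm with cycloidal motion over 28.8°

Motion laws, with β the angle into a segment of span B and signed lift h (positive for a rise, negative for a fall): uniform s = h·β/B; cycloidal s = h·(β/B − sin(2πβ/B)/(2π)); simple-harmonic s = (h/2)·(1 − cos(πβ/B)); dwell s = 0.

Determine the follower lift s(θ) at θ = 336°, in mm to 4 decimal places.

seg 1 [0°–27.6°] cycloidal, h=27: full span → s += 27 → s = 27.0000
seg 2 [27.6°–48.5°] dwell: s stays 27.0000
seg 3 [48.5°–111.2°] cycloidal, h=9: full span → s += 9 → s = 36.0000
seg 4 [111.2°–158.7°] cycloidal, h=5: full span → s += 5 → s = 41.0000
seg 5 [158.7°–331.2°] dwell: s stays 41.0000
seg 6 [331.2°–360°] cycloidal, h=19: θ=336° here. β=4.8, B=28.8. 19·(0.1667 − sin(2π·0.1667)/(2π)) = 0.5479 → s = 41.5479

41.5479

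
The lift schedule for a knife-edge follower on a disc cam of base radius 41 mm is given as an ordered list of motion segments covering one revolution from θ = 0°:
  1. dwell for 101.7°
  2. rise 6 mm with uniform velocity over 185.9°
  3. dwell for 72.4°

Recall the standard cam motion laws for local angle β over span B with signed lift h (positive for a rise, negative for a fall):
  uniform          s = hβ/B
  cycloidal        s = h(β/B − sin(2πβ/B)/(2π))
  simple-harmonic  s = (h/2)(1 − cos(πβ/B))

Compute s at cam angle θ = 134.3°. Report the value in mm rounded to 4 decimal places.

seg 1 [0°–101.7°] dwell: s stays 0.0000
seg 2 [101.7°–287.6°] uniform, h=6: θ=134.3° here. β=32.6, B=185.9. 6·32.6/185.9 = 1.0522 → s = 1.0522

1.0522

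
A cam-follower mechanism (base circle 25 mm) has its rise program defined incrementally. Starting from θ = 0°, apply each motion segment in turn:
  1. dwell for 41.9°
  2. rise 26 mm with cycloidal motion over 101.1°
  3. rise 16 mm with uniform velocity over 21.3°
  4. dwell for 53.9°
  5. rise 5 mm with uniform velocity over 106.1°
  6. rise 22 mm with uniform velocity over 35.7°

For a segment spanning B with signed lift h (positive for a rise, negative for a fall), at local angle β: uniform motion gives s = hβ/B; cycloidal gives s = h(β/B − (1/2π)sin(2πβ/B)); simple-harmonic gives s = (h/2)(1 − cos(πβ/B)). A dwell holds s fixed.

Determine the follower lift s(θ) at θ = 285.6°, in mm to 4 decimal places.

seg 1 [0°–41.9°] dwell: s stays 0.0000
seg 2 [41.9°–143°] cycloidal, h=26: full span → s += 26 → s = 26.0000
seg 3 [143°–164.3°] uniform, h=16: full span → s += 16 → s = 42.0000
seg 4 [164.3°–218.2°] dwell: s stays 42.0000
seg 5 [218.2°–324.3°] uniform, h=5: θ=285.6° here. β=67.4, B=106.1. 5·67.4/106.1 = 3.1762 → s = 45.1762

45.1762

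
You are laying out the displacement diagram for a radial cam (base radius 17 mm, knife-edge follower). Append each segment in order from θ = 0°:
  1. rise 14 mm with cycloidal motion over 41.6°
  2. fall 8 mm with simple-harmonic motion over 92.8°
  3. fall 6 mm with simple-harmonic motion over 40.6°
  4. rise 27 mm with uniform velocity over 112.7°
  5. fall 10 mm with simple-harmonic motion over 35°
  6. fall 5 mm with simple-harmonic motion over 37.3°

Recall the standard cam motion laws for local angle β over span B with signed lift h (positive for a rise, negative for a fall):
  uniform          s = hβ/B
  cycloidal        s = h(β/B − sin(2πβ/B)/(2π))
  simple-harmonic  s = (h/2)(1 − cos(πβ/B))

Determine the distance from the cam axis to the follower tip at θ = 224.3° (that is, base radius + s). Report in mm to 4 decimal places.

seg 1 [0°–41.6°] cycloidal, h=14: full span → s += 14 → s = 14.0000
seg 2 [41.6°–134.4°] simple-harmonic, h=-8: full span → s += -8 → s = 6.0000
seg 3 [134.4°–175°] simple-harmonic, h=-6: full span → s += -6 → s = 0.0000
seg 4 [175°–287.7°] uniform, h=27: θ=224.3° here. β=49.3, B=112.7. 27·49.3/112.7 = 11.8110 → s = 11.8110
radial distance = base radius + s = 17 + 11.8110 = 28.8110

28.8110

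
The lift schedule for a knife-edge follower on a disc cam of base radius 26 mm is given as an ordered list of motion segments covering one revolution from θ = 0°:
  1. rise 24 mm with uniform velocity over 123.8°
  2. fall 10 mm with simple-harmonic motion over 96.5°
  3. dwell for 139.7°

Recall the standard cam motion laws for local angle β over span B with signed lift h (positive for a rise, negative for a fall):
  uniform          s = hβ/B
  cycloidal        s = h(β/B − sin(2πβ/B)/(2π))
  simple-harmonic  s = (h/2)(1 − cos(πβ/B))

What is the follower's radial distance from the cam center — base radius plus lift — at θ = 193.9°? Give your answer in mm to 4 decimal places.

seg 1 [0°–123.8°] uniform, h=24: full span → s += 24 → s = 24.0000
seg 2 [123.8°–220.3°] simple-harmonic, h=-10: θ=193.9° here. β=70.1, B=96.5. -10/2·(1 − cos(π·0.7264)) = -8.2642 → s = 15.7358
radial distance = base radius + s = 26 + 15.7358 = 41.7358

41.7358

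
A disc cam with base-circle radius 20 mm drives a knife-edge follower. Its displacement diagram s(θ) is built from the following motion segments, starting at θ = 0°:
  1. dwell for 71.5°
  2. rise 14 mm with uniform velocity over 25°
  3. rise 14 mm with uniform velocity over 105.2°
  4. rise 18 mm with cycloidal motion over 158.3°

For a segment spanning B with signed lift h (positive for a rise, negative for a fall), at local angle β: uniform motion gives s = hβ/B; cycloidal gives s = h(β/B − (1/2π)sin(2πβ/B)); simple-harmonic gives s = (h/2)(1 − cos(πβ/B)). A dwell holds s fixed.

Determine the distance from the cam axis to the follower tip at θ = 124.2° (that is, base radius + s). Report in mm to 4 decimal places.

seg 1 [0°–71.5°] dwell: s stays 0.0000
seg 2 [71.5°–96.5°] uniform, h=14: full span → s += 14 → s = 14.0000
seg 3 [96.5°–201.7°] uniform, h=14: θ=124.2° here. β=27.7, B=105.2. 14·27.7/105.2 = 3.6863 → s = 17.6863
radial distance = base radius + s = 20 + 17.6863 = 37.6863

37.6863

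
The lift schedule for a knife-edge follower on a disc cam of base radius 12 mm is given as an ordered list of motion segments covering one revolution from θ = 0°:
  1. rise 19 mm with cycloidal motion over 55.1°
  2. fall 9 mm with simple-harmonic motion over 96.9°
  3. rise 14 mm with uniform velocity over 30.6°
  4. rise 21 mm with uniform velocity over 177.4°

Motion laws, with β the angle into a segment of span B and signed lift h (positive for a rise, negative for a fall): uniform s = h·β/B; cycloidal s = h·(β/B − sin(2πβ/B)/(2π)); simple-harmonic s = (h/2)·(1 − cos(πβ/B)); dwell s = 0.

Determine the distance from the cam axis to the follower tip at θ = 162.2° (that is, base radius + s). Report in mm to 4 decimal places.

seg 1 [0°–55.1°] cycloidal, h=19: full span → s += 19 → s = 19.0000
seg 2 [55.1°–152°] simple-harmonic, h=-9: full span → s += -9 → s = 10.0000
seg 3 [152°–182.6°] uniform, h=14: θ=162.2° here. β=10.2, B=30.6. 14·10.2/30.6 = 4.6667 → s = 14.6667
radial distance = base radius + s = 12 + 14.6667 = 26.6667

26.6667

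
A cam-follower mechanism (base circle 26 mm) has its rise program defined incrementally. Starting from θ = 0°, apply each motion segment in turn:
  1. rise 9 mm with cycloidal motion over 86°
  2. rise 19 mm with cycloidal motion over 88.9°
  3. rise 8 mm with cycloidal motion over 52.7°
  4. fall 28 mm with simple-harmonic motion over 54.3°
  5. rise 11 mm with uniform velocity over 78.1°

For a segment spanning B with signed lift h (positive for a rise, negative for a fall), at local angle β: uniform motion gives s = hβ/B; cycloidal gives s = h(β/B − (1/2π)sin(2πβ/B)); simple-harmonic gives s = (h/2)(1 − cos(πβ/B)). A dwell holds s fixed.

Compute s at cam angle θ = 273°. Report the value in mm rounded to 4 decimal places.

seg 1 [0°–86°] cycloidal, h=9: full span → s += 9 → s = 9.0000
seg 2 [86°–174.9°] cycloidal, h=19: full span → s += 19 → s = 28.0000
seg 3 [174.9°–227.6°] cycloidal, h=8: full span → s += 8 → s = 36.0000
seg 4 [227.6°–281.9°] simple-harmonic, h=-28: θ=273° here. β=45.4, B=54.3. -28/2·(1 − cos(π·0.8361)) = -26.1846 → s = 9.8154

9.8154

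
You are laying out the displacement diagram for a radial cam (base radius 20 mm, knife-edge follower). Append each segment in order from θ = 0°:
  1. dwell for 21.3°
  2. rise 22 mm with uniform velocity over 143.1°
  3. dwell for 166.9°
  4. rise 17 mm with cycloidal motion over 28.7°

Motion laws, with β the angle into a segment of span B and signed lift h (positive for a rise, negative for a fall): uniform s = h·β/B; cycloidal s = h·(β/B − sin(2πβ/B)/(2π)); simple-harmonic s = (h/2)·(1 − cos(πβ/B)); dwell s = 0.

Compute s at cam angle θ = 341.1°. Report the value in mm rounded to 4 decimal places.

seg 1 [0°–21.3°] dwell: s stays 0.0000
seg 2 [21.3°–164.4°] uniform, h=22: full span → s += 22 → s = 22.0000
seg 3 [164.4°–331.3°] dwell: s stays 22.0000
seg 4 [331.3°–360°] cycloidal, h=17: θ=341.1° here. β=9.8, B=28.7. 17·(0.3415 − sin(2π·0.3415)/(2π)) = 3.5339 → s = 25.5339

25.5339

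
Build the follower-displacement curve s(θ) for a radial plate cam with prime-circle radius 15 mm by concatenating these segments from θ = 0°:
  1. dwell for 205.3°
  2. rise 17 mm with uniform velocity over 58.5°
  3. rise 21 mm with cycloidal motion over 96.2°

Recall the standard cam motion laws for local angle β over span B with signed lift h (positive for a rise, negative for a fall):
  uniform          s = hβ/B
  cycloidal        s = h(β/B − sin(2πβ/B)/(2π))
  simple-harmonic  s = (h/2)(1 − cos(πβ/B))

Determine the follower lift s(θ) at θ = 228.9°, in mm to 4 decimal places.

seg 1 [0°–205.3°] dwell: s stays 0.0000
seg 2 [205.3°–263.8°] uniform, h=17: θ=228.9° here. β=23.6, B=58.5. 17·23.6/58.5 = 6.8581 → s = 6.8581

6.8581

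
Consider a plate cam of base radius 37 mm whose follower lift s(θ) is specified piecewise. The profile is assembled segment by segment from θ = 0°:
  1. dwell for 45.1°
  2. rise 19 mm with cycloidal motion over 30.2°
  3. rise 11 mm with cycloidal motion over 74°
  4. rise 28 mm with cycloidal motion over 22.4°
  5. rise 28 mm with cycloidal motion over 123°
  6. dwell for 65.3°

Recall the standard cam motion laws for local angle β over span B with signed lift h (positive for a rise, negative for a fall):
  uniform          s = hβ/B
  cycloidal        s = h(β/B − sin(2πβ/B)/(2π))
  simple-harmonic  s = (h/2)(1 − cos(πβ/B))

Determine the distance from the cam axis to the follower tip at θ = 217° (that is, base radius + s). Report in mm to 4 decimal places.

seg 1 [0°–45.1°] dwell: s stays 0.0000
seg 2 [45.1°–75.3°] cycloidal, h=19: full span → s += 19 → s = 19.0000
seg 3 [75.3°–149.3°] cycloidal, h=11: full span → s += 11 → s = 30.0000
seg 4 [149.3°–171.7°] cycloidal, h=28: full span → s += 28 → s = 58.0000
seg 5 [171.7°–294.7°] cycloidal, h=28: θ=217° here. β=45.3, B=123. 28·(0.3683 − sin(2π·0.3683)/(2π)) = 7.0311 → s = 65.0311
radial distance = base radius + s = 37 + 65.0311 = 102.0311

102.0311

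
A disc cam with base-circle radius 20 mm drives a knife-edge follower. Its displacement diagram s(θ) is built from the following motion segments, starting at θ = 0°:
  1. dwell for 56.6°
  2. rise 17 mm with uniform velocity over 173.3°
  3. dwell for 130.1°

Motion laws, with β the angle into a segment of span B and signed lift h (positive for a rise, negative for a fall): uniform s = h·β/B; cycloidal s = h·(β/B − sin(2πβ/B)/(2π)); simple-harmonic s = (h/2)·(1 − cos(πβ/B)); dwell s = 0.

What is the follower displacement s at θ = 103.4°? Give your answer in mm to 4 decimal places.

seg 1 [0°–56.6°] dwell: s stays 0.0000
seg 2 [56.6°–229.9°] uniform, h=17: θ=103.4° here. β=46.8, B=173.3. 17·46.8/173.3 = 4.5909 → s = 4.5909

4.5909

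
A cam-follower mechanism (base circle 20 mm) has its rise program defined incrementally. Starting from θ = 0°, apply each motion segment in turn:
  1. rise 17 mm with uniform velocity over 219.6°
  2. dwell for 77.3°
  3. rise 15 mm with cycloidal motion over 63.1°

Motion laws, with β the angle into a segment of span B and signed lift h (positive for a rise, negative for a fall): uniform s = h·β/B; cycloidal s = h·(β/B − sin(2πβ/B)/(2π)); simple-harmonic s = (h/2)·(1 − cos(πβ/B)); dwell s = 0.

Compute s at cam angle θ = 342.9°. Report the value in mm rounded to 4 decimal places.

seg 1 [0°–219.6°] uniform, h=17: full span → s += 17 → s = 17.0000
seg 2 [219.6°–296.9°] dwell: s stays 17.0000
seg 3 [296.9°–360°] cycloidal, h=15: θ=342.9° here. β=46, B=63.1. 15·(0.7290 − sin(2π·0.7290)/(2π)) = 13.3016 → s = 30.3016

30.3016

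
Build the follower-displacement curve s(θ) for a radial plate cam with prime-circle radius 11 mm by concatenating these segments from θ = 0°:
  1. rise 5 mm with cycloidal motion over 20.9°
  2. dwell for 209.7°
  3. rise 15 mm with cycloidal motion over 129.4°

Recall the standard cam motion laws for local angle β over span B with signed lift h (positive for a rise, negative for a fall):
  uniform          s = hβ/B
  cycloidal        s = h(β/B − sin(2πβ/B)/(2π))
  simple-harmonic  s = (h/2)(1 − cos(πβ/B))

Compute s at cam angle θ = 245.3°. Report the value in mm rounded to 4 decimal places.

seg 1 [0°–20.9°] cycloidal, h=5: full span → s += 5 → s = 5.0000
seg 2 [20.9°–230.6°] dwell: s stays 5.0000
seg 3 [230.6°–360°] cycloidal, h=15: θ=245.3° here. β=14.7, B=129.4. 15·(0.1136 − sin(2π·0.1136)/(2π)) = 0.1411 → s = 5.1411

5.1411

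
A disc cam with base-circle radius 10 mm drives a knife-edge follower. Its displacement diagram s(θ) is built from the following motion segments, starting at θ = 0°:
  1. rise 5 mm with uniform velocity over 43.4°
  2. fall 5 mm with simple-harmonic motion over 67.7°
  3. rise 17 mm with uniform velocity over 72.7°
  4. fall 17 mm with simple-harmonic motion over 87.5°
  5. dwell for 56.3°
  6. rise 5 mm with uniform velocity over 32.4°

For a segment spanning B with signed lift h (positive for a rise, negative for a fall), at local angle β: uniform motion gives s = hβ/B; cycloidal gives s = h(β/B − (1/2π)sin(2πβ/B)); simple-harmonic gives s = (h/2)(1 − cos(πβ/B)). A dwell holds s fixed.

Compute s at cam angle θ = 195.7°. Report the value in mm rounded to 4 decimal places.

seg 1 [0°–43.4°] uniform, h=5: full span → s += 5 → s = 5.0000
seg 2 [43.4°–111.1°] simple-harmonic, h=-5: full span → s += -5 → s = 0.0000
seg 3 [111.1°–183.8°] uniform, h=17: full span → s += 17 → s = 17.0000
seg 4 [183.8°–271.3°] simple-harmonic, h=-17: θ=195.7° here. β=11.9, B=87.5. -17/2·(1 − cos(π·0.1360)) = -0.7641 → s = 16.2359

16.2359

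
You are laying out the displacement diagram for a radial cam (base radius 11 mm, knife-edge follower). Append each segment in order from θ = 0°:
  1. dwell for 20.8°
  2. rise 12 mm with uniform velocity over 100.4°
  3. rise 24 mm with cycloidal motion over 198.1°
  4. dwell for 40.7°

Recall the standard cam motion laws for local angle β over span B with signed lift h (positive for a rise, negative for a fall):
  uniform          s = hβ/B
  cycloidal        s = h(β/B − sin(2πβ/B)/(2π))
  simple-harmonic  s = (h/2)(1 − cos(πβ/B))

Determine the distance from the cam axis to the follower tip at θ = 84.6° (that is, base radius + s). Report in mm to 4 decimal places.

seg 1 [0°–20.8°] dwell: s stays 0.0000
seg 2 [20.8°–121.2°] uniform, h=12: θ=84.6° here. β=63.8, B=100.4. 12·63.8/100.4 = 7.6255 → s = 7.6255
radial distance = base radius + s = 11 + 7.6255 = 18.6255

18.6255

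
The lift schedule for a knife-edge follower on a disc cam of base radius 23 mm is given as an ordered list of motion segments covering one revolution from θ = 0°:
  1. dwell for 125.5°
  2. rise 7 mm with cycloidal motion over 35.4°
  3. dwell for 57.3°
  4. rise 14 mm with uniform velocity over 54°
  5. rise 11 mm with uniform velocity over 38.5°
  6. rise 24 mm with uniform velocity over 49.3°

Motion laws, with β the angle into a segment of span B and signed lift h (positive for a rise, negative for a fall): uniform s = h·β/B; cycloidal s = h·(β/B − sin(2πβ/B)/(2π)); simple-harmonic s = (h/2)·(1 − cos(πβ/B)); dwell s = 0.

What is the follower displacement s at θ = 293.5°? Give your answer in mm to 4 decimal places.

seg 1 [0°–125.5°] dwell: s stays 0.0000
seg 2 [125.5°–160.9°] cycloidal, h=7: full span → s += 7 → s = 7.0000
seg 3 [160.9°–218.2°] dwell: s stays 7.0000
seg 4 [218.2°–272.2°] uniform, h=14: full span → s += 14 → s = 21.0000
seg 5 [272.2°–310.7°] uniform, h=11: θ=293.5° here. β=21.3, B=38.5. 11·21.3/38.5 = 6.0857 → s = 27.0857

27.0857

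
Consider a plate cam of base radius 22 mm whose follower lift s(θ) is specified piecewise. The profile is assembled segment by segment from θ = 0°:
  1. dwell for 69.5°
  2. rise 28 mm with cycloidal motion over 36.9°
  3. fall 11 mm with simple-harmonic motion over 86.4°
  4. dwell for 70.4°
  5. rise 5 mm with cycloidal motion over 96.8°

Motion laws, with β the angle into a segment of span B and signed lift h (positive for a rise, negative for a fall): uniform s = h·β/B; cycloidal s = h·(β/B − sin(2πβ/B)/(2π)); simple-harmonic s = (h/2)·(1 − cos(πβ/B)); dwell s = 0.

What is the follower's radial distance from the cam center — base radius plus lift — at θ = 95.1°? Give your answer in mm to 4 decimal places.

seg 1 [0°–69.5°] dwell: s stays 0.0000
seg 2 [69.5°–106.4°] cycloidal, h=28: θ=95.1° here. β=25.6, B=36.9. 28·(0.6938 − sin(2π·0.6938)/(2π)) = 23.6065 → s = 23.6065
radial distance = base radius + s = 22 + 23.6065 = 45.6065

45.6065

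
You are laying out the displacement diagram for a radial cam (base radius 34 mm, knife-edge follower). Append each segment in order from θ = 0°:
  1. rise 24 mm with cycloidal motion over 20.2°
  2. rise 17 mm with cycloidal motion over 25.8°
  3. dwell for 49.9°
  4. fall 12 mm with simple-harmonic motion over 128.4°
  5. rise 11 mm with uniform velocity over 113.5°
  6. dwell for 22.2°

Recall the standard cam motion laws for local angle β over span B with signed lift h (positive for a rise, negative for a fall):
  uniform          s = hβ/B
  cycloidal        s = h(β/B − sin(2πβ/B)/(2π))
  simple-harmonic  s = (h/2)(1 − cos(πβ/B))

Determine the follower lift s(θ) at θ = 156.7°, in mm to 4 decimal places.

seg 1 [0°–20.2°] cycloidal, h=24: full span → s += 24 → s = 24.0000
seg 2 [20.2°–46°] cycloidal, h=17: full span → s += 17 → s = 41.0000
seg 3 [46°–95.9°] dwell: s stays 41.0000
seg 4 [95.9°–224.3°] simple-harmonic, h=-12: θ=156.7° here. β=60.8, B=128.4. -12/2·(1 − cos(π·0.4735)) = -5.5014 → s = 35.4986

35.4986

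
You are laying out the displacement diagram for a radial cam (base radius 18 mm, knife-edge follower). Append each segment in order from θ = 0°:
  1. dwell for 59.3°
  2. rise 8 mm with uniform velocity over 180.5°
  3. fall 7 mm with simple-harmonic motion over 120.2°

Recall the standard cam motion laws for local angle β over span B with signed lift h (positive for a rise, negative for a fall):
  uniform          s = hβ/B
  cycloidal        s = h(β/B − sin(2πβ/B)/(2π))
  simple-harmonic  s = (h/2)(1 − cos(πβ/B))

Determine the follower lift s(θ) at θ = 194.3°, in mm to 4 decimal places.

seg 1 [0°–59.3°] dwell: s stays 0.0000
seg 2 [59.3°–239.8°] uniform, h=8: θ=194.3° here. β=135, B=180.5. 8·135/180.5 = 5.9834 → s = 5.9834

5.9834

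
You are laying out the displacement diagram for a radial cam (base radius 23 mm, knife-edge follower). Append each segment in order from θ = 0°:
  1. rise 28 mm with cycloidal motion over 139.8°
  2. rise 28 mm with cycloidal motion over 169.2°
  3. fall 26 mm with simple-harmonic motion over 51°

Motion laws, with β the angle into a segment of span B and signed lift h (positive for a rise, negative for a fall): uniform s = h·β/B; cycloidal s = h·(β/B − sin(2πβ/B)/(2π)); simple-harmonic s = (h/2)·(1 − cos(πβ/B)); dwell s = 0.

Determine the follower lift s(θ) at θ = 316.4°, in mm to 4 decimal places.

seg 1 [0°–139.8°] cycloidal, h=28: full span → s += 28 → s = 28.0000
seg 2 [139.8°–309°] cycloidal, h=28: full span → s += 28 → s = 56.0000
seg 3 [309°–360°] simple-harmonic, h=-26: θ=316.4° here. β=7.4, B=51. -26/2·(1 − cos(π·0.1451)) = -1.3274 → s = 54.6726

54.6726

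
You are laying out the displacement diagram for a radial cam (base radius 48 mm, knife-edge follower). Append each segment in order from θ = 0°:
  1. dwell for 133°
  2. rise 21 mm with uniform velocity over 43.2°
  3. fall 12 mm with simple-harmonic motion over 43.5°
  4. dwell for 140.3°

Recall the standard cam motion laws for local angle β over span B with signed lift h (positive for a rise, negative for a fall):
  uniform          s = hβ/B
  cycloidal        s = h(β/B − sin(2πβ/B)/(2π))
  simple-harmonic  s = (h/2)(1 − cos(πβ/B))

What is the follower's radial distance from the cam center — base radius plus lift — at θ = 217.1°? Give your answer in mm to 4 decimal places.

seg 1 [0°–133°] dwell: s stays 0.0000
seg 2 [133°–176.2°] uniform, h=21: full span → s += 21 → s = 21.0000
seg 3 [176.2°–219.7°] simple-harmonic, h=-12: θ=217.1° here. β=40.9, B=43.5. -12/2·(1 − cos(π·0.9402)) = -11.8945 → s = 9.1055
radial distance = base radius + s = 48 + 9.1055 = 57.1055

57.1055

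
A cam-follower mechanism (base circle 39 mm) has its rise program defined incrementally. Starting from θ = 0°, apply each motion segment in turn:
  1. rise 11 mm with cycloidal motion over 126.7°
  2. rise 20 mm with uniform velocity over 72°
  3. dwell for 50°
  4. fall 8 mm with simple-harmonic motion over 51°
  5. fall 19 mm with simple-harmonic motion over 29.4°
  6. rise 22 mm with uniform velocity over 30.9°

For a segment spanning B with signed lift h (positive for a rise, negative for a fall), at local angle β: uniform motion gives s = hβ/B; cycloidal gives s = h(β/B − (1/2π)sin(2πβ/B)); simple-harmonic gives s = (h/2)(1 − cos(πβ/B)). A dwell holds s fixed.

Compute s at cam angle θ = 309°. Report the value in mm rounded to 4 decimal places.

seg 1 [0°–126.7°] cycloidal, h=11: full span → s += 11 → s = 11.0000
seg 2 [126.7°–198.7°] uniform, h=20: full span → s += 20 → s = 31.0000
seg 3 [198.7°–248.7°] dwell: s stays 31.0000
seg 4 [248.7°–299.7°] simple-harmonic, h=-8: full span → s += -8 → s = 23.0000
seg 5 [299.7°–329.1°] simple-harmonic, h=-19: θ=309° here. β=9.3, B=29.4. -19/2·(1 − cos(π·0.3163)) = -4.3174 → s = 18.6826

18.6826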